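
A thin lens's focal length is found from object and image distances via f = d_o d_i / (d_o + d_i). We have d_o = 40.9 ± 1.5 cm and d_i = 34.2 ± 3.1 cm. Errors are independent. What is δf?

∂f/∂d_o = (d_i/(d_o+d_i))² = 0.207;  ∂f/∂d_i = (d_o/(d_o+d_i))² = 0.297
δf = √((∂f/∂d_o · δd_o)² + (∂f/∂d_i · δd_i)²) = √(0.0968 + 0.845) = 0.971 cm

0.971 cm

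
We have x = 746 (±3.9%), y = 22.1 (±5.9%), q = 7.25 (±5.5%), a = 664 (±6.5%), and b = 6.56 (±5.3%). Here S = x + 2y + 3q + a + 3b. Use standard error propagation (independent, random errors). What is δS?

For a sum/difference, combine absolute errors in quadrature:
  (δx)² = 846;  (2·δy)² = 6.80;  (3·δq)² = 1.43;  (δa)² = 1860;  (3·δb)² = 1.09
δS = √(2720) = 52.1

52.1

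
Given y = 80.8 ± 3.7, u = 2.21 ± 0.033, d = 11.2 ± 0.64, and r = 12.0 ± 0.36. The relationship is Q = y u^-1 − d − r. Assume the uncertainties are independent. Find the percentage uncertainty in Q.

14.3%

Let p = y·u^-1 = 36.6. δp/p = √((1·δy/y)² + (-1·δu/u)²) = √(0.00210 + 0.000223) = 0.0482, so δp = 1.76.
Q = p − d − r: δQ = √(δp² + δd² + δr²) = √(3.10 + 0.410 + 0.130) = 1.91
Q = 13.4, so δQ/Q = 1.91/13.4 = 0.143.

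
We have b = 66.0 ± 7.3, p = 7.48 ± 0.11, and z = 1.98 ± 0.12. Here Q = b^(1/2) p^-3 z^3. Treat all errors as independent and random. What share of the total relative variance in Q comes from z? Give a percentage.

86.9%

(δQ/Q)² = (½·δb/b)² + (-3·δp/p)² + (3·δz/z)²
  b term: (0.5×0.111)² = 0.00306
  p term: (-3×0.0147)² = 0.00195
  z term: (3×0.0606)² = 0.0331
Total = 0.0381. Share from z = 0.0331/0.0381 = 0.869.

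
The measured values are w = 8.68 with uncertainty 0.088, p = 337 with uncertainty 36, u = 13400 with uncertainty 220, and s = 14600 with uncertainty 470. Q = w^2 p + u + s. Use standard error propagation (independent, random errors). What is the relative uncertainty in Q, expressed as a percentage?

Let h = w^2·p = 25400. δh/h = √((2·δw/w)² + (1·δp/p)²) = √(0.000411 + 0.0114) = 0.109, so δh = 2760.
Q = h + u + s: δQ = √(δh² + δu² + δs²) = √(7.62e+06 + 48400 + 2.21e+05) = 2810
Q = 53400, so δQ/Q = 2810/53400 = 0.0526.

5.26%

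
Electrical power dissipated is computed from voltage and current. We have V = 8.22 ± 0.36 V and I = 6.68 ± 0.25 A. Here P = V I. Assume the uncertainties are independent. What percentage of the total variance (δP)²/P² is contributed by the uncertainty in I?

(δP/P)² = (1·δV/V)² + (1·δI/I)²
  V term: (1×0.0438)² = 0.00192
  I term: (1×0.0374)² = 0.00140
Total = 0.00332. Share from I = 0.00140/0.00332 = 0.422.

42.2%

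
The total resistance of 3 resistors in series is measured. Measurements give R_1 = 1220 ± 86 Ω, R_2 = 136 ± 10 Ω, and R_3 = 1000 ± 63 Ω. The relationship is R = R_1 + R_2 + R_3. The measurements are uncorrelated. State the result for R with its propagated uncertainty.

Sums and differences: (δR)² = Σ (cᵢ δxᵢ)².
  (δR_1)² = 7400;  (δR_2)² = 100;  (δR_3)² = 3970
δR = √(11500) = 107 Ω
R = 2360 Ω.

2360 ± 107 Ω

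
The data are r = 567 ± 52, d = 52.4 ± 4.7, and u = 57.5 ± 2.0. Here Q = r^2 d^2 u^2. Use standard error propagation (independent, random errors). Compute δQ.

7.76e+11

Q is a product of powers, so relative uncertainties combine in quadrature:
  (2·δr/r)² = (2×0.0917)² = 0.0336;  (2·δd/d)² = (2×0.0897)² = 0.0322;  (2·δu/u)² = (2×0.0348)² = 0.00484
δQ/Q = √(0.0707) = 0.266
Q = 2.92e+12, so δQ = 0.266 × 2.92e+12 = 7.76e+11.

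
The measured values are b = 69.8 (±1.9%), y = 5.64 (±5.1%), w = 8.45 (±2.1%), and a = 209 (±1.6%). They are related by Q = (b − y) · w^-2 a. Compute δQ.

Let u = b − y = 64.2. δu = √(δb² + δy²) = √(1.76 + 0.0827) = 1.36, so δu/u = 0.0212.
Q is then a monomial in u, w, a:
δQ/Q = √((δu/u)² + (-2·δw/w)² + (1·δa/a)²) = √(0.000447 + 0.00176 + 0.000256) = 0.0497
Q = 188, so δQ = 0.0497 × 188 = 9.33.

9.33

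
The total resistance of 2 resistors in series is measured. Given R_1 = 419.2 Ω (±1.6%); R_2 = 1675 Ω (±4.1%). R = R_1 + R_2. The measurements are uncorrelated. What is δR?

Each term contributes (cᵢ δxᵢ)² to (δR)²:
  (δR_1)² = 45.0;  (δR_2)² = 4720
δR = √(4760) = 69.0 Ω

69.0 Ω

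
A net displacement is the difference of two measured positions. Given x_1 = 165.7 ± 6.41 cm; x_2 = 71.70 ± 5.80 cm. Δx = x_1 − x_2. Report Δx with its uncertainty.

Absolute uncertainties add in quadrature for a linear combination:
  (δx_1)² = 41.1;  (δx_2)² = 33.6
δΔx = √(74.7) = 8.64 cm
Δx = 94.00 cm.

94.00 ± 8.64 cm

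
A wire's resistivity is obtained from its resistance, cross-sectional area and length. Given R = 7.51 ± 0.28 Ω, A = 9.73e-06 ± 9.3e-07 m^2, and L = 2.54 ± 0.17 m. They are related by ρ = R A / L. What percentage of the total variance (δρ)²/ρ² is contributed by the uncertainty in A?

60.9%

(δρ/ρ)² = (1·δR/R)² + (1·δA/A)² + (-1·δL/L)²
  R term: (1×0.0373)² = 0.00139
  A term: (1×0.0956)² = 0.00914
  L term: (-1×0.0669)² = 0.00448
Total = 0.0150. Share from A = 0.00914/0.0150 = 0.609.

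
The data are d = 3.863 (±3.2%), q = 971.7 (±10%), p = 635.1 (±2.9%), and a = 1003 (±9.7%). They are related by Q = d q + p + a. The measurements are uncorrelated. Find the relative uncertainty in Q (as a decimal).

0.0754

Let w = d·q = 3754. δw/w = √((1·δd/d)² + (1·δq/q)²) = √(0.00102 + 0.0100) = 0.105, so δw = 394.
Q = w + p + a: δQ = √(δw² + δp² + δa²) = √(1.55e+05 + 339 + 9470) = 406
Q = 5392, so δQ/Q = 406/5392 = 0.0754.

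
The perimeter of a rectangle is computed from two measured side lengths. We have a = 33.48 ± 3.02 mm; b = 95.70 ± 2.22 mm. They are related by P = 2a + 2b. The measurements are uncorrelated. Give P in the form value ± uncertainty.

P is a linear combination, so absolute uncertainties add in quadrature:
  (2·δa)² = 36.5;  (2·δb)² = 19.7
δP = √(56.2) = 7.50 mm
P = 258.4 mm.

258.4 ± 7.50 mm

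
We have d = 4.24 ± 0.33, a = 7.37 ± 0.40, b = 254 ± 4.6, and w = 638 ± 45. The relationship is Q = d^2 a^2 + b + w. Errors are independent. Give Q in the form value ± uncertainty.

1870 ± 191

Let p = d^2·a^2 = 976. δp/p = √((2·δd/d)² + (2·δa/a)²) = √(0.0242 + 0.0118) = 0.190, so δp = 185.
Q = p + b + w: δQ = √(δp² + δb² + δw²) = √(34300 + 21.2 + 2020) = 191
Q = 1870.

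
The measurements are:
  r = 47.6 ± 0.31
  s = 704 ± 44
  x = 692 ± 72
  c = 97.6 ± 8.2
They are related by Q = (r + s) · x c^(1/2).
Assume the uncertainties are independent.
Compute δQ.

6.5e+05

Let u = r + s = 752. δu = √(δr² + δs²) = √(0.0961 + 1940) = 44.0, so δu/u = 0.0585.
Q is then a monomial in u, x, c:
δQ/Q = √((δu/u)² + (1·δx/x)² + (½·δc/c)²) = √(0.00343 + 0.0108 + 0.00176) = 0.127
Q = 5.14e+06, so δQ = 0.127 × 5.14e+06 = 6.5e+05.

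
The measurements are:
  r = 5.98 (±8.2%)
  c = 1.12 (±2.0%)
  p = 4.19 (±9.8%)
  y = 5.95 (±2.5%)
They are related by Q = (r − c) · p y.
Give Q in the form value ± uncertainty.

Let u = r − c = 4.86. δu = √(δr² + δc²) = √(0.240 + 0.000502) = 0.491, so δu/u = 0.101.
Q is then a monomial in u, p, y:
δQ/Q = √((δu/u)² + (1·δp/p)² + (1·δy/y)²) = √(0.0102 + 0.00960 + 0.000625) = 0.143
Q = 121, so δQ = 0.143 × 121 = 17.3.

121 ± 17.3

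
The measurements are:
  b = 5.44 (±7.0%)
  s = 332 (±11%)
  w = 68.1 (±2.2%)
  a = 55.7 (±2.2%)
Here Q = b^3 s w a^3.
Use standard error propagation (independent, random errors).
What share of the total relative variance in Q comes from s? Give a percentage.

(δQ/Q)² = (3·δb/b)² + (1·δs/s)² + (1·δw/w)² + (3·δa/a)²
  b term: (3×0.0700)² = 0.0441
  s term: (1×0.110)² = 0.0121
  w term: (1×0.0220)² = 0.000484
  a term: (3×0.0220)² = 0.00436
Total = 0.0610. Share from s = 0.0121/0.0610 = 0.198.

19.8%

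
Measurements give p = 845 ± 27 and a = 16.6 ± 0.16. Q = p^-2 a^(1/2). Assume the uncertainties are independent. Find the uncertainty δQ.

Since Q is a product/quotient, work with relative uncertainties:
  (-2·δp/p)² = (-2×0.0320)² = 0.00408;  (½·δa/a)² = (0.5×0.00964)² = 2.32e-05
δQ/Q = √(0.00411) = 0.0641
Q = 5.71e-06, so δQ = 0.0641 × 5.71e-06 = 3.66e-07.

3.66e-07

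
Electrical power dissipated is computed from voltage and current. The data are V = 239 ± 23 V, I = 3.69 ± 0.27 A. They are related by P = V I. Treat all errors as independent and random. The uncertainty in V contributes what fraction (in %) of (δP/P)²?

(δP/P)² = (1·δV/V)² + (1·δI/I)²
  V term: (1×0.0962)² = 0.00926
  I term: (1×0.0732)² = 0.00535
Total = 0.0146. Share from V = 0.00926/0.0146 = 0.634.

63.4%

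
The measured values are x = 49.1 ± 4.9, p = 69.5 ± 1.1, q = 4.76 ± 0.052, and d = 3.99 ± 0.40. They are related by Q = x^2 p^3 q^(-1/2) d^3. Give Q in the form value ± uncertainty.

Products/powers → add relative errors in quadrature, weighted by exponent:
  (2·δx/x)² = (2×0.0998)² = 0.0398;  (3·δp/p)² = (3×0.0158)² = 0.00225;  (−½·δq/q)² = (-0.5×0.0109)² = 2.98e-05;  (3·δd/d)² = (3×0.100)² = 0.0905
δQ/Q = √(0.133) = 0.364
Q = 2.36e+10, so δQ = 0.364 × 2.36e+10 = 8.58e+09.

(2.36 ± 0.858) × 10^10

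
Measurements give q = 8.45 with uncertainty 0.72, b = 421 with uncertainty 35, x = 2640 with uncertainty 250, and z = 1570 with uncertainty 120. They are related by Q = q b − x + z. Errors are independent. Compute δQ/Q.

0.204

Let p = q·b = 3560. δp/p = √((1·δq/q)² + (1·δb/b)²) = √(0.00726 + 0.00691) = 0.119, so δp = 423.
Q = p − x + z: δQ = √(δp² + δx² + δz²) = √(1.79e+05 + 62500 + 14400) = 506
Q = 2490, so δQ/Q = 506/2490 = 0.204.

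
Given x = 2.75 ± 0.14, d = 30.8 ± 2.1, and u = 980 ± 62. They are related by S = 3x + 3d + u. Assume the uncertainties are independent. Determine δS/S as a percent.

5.77%

Each term contributes (cᵢ δxᵢ)² to (δS)²:
  (3·δx)² = 0.176;  (3·δd)² = 39.7;  (δu)² = 3840
δS = √(3880) = 62.3
S = 1080, so δS/S = 62.3/1080 = 0.0577.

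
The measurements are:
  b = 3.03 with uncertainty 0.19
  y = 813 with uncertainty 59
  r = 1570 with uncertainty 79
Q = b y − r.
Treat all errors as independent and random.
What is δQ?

Let p = b·y = 2460. δp/p = √((1·δb/b)² + (1·δy/y)²) = √(0.00393 + 0.00527) = 0.0959, so δp = 236.
Q = p − r: δQ = √(δp² + δr²) = √(55800 + 6240) = 249

249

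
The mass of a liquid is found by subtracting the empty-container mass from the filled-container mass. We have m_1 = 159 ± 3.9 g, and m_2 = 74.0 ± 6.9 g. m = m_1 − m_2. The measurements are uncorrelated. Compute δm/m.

For a sum/difference, combine absolute errors in quadrature:
  (δm_1)² = 15.2;  (δm_2)² = 47.6
δm = √(62.8) = 7.93 g
m = 85.0 g, so δm/m = 7.93/85.0 = 0.0932.

0.0932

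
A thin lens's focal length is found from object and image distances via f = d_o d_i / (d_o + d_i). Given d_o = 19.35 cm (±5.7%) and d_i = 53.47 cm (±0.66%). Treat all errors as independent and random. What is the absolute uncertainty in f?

∂f/∂d_o = (d_i/(d_o+d_i))² = 0.539;  ∂f/∂d_i = (d_o/(d_o+d_i))² = 0.0706
δf = √((∂f/∂d_o · δd_o)² + (∂f/∂d_i · δd_i)²) = √(0.354 + 0.000621) = 0.595 cm

0.595 cm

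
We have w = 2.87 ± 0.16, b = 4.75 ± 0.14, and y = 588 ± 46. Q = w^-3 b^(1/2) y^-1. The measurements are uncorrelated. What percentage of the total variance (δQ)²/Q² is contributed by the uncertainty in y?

(δQ/Q)² = (-3·δw/w)² + (½·δb/b)² + (-1·δy/y)²
  w term: (-3×0.0557)² = 0.0280
  b term: (0.5×0.0295)² = 0.000217
  y term: (-1×0.0782)² = 0.00612
Total = 0.0343. Share from y = 0.00612/0.0343 = 0.178.

17.8%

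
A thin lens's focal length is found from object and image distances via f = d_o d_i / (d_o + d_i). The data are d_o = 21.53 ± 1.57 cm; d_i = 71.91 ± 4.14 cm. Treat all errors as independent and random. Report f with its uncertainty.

∂f/∂d_o = (d_i/(d_o+d_i))² = 0.592;  ∂f/∂d_i = (d_o/(d_o+d_i))² = 0.0531
δf = √((∂f/∂d_o · δd_o)² + (∂f/∂d_i · δd_i)²) = √(0.865 + 0.0483) = 0.955 cm
f = 16.57 cm.

16.57 ± 0.955 cm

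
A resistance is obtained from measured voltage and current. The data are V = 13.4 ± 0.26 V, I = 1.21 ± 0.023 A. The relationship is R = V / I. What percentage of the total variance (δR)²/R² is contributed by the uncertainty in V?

51.0%

(δR/R)² = (1·δV/V)² + (-1·δI/I)²
  V term: (1×0.0194)² = 0.000376
  I term: (-1×0.0190)² = 0.000361
Total = 0.000738. Share from V = 0.000376/0.000738 = 0.510.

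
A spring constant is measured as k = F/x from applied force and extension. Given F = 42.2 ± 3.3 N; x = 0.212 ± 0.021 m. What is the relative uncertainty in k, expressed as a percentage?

Products/powers → add relative errors in quadrature, weighted by exponent:
  (1·δF/F)² = (1×0.0782)² = 0.00612;  (-1·δx/x)² = (-1×0.0991)² = 0.00981
δk/k = √(0.0159) = 0.126

12.6%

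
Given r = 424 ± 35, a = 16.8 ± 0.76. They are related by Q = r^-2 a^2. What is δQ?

Since Q is a product/quotient, work with relative uncertainties:
  (-2·δr/r)² = (-2×0.0825)² = 0.0273;  (2·δa/a)² = (2×0.0452)² = 0.00819
δQ/Q = √(0.0354) = 0.188
Q = 0.00157, so δQ = 0.188 × 0.00157 = 0.000296.

0.000296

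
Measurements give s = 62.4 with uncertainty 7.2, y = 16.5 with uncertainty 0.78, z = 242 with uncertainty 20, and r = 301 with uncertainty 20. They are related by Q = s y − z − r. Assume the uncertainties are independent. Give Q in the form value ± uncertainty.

487 ± 131

Let p = s·y = 1030. δp/p = √((1·δs/s)² + (1·δy/y)²) = √(0.0133 + 0.00223) = 0.125, so δp = 128.
Q = p − z − r: δQ = √(δp² + δz² + δr²) = √(16500 + 400 + 400) = 131
Q = 487.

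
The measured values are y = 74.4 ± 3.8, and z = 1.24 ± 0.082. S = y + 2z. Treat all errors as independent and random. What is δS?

3.80

S is a linear combination, so absolute uncertainties add in quadrature:
  (δy)² = 14.4;  (2·δz)² = 0.0269
δS = √(14.5) = 3.80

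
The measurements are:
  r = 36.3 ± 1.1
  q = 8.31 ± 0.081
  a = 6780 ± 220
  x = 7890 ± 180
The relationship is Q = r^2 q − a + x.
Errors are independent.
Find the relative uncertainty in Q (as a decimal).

0.0605

Let p = r^2·q = 11000. δp/p = √((2·δr/r)² + (1·δq/q)²) = √(0.00367 + 9.5e-05) = 0.0614, so δp = 672.
Q = p − a + x: δQ = √(δp² + δa² + δx²) = √(4.52e+05 + 48400 + 32400) = 730
Q = 12100, so δQ/Q = 730/12100 = 0.0605.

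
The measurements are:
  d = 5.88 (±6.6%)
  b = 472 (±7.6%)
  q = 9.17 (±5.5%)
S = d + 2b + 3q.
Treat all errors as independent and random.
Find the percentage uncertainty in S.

For a sum/difference, combine absolute errors in quadrature:
  (δd)² = 0.151;  (2·δb)² = 5150;  (3·δq)² = 2.29
δS = √(5150) = 71.8
S = 977, so δS/S = 71.8/977 = 0.0734.

7.34%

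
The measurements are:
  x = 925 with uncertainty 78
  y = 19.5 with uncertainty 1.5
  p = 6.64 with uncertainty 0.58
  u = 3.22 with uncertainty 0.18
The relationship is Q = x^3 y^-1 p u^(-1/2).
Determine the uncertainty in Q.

4.2e+07

Q is a product of powers, so relative uncertainties combine in quadrature:
  (3·δx/x)² = (3×0.0843)² = 0.0640;  (-1·δy/y)² = (-1×0.0769)² = 0.00592;  (1·δp/p)² = (1×0.0873)² = 0.00763;  (−½·δu/u)² = (-0.5×0.0559)² = 0.000781
δQ/Q = √(0.0783) = 0.280
Q = 1.5e+08, so δQ = 0.280 × 1.5e+08 = 4.2e+07.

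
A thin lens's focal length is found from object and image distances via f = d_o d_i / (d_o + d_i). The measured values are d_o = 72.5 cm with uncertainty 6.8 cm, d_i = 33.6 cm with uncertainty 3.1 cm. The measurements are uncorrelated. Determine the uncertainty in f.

1.60 cm

∂f/∂d_o = (d_i/(d_o+d_i))² = 0.100;  ∂f/∂d_i = (d_o/(d_o+d_i))² = 0.467
δf = √((∂f/∂d_o · δd_o)² + (∂f/∂d_i · δd_i)²) = √(0.465 + 2.10) = 1.60 cm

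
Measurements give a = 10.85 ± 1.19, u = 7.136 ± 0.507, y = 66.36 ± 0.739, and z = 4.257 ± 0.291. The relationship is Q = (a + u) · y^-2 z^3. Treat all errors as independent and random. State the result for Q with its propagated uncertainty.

0.3151 ± 0.0688

Let w = a + u = 17.99. δw = √(δa² + δu²) = √(1.42 + 0.257) = 1.29, so δw/w = 0.0719.
Q is then a monomial in w, y, z:
δQ/Q = √((δw/w)² + (-2·δy/y)² + (3·δz/z)²) = √(0.00517 + 0.000496 + 0.0421) = 0.218
Q = 0.3151, so δQ = 0.218 × 0.3151 = 0.0688.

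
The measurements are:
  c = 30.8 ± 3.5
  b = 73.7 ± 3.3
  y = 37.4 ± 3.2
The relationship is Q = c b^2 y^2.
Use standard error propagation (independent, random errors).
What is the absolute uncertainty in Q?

Relative error in a monomial: (δQ/Q)² = Σ (nᵢ · δxᵢ/xᵢ)².
  (1·δc/c)² = (1×0.114)² = 0.0129;  (2·δb/b)² = (2×0.0448)² = 0.00802;  (2·δy/y)² = (2×0.0856)² = 0.0293
δQ/Q = √(0.0502) = 0.224
Q = 2.34e+08, so δQ = 0.224 × 2.34e+08 = 5.24e+07.

5.24e+07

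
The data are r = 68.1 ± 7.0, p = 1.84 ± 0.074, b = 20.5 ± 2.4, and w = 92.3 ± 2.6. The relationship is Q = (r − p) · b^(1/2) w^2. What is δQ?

Let u = r − p = 66.3. δu = √(δr² + δp²) = √(49.0 + 0.00548) = 7.00, so δu/u = 0.106.
Q is then a monomial in u, b, w:
δQ/Q = √((δu/u)² + (½·δb/b)² + (2·δw/w)²) = √(0.0112 + 0.00343 + 0.00317) = 0.133
Q = 2.56e+06, so δQ = 0.133 × 2.56e+06 = 3.41e+05.

3.41e+05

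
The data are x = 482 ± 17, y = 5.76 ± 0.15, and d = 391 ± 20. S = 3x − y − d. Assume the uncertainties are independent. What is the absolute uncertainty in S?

Each term contributes (cᵢ δxᵢ)² to (δS)²:
  (3·δx)² = 2600;  (δy)² = 0.0225;  (δd)² = 400
δS = √(3000) = 54.8

54.8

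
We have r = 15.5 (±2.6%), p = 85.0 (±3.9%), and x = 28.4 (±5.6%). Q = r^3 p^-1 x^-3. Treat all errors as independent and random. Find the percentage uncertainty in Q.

18.9%

Relative error in a monomial: (δQ/Q)² = Σ (nᵢ · δxᵢ/xᵢ)².
  (3·δr/r)² = (3×0.0260)² = 0.00608;  (-1·δp/p)² = (-1×0.0390)² = 0.00152;  (-3·δx/x)² = (-3×0.0560)² = 0.0282
δQ/Q = √(0.0358) = 0.189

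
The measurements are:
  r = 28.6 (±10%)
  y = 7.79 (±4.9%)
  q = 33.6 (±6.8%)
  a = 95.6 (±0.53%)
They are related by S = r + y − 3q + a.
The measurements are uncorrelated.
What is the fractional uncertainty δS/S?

0.239

Each term contributes (cᵢ δxᵢ)² to (δS)²:
  (δr)² = 8.18;  (δy)² = 0.146;  (3·δq)² = 47.0;  (δa)² = 0.257
δS = √(55.6) = 7.45
S = 31.2, so δS/S = 7.45/31.2 = 0.239.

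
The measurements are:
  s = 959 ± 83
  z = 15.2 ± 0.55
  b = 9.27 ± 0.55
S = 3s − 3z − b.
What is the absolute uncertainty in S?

249

Each term contributes (cᵢ δxᵢ)² to (δS)²:
  (3·δs)² = 62000;  (3·δz)² = 2.72;  (δb)² = 0.303
δS = √(62000) = 249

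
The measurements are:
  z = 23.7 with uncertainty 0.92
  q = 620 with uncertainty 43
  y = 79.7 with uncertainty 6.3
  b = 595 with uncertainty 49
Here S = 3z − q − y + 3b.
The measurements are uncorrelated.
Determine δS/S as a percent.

Each term contributes (cᵢ δxᵢ)² to (δS)²:
  (3·δz)² = 7.62;  (δq)² = 1850;  (δy)² = 39.7;  (3·δb)² = 21600
δS = √(23500) = 153
S = 1160, so δS/S = 153/1160 = 0.133.

13.3%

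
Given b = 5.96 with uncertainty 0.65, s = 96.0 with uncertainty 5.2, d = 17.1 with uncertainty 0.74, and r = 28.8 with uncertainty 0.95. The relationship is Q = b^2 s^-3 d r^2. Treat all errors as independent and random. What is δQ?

0.161

Relative error in a monomial: (δQ/Q)² = Σ (nᵢ · δxᵢ/xᵢ)².
  (2·δb/b)² = (2×0.109)² = 0.0476;  (-3·δs/s)² = (-3×0.0542)² = 0.0264;  (1·δd/d)² = (1×0.0433)² = 0.00187;  (2·δr/r)² = (2×0.0330)² = 0.00435
δQ/Q = √(0.0802) = 0.283
Q = 0.569, so δQ = 0.283 × 0.569 = 0.161.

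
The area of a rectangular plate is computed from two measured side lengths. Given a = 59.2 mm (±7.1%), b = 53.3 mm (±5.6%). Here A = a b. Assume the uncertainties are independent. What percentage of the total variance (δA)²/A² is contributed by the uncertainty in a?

(δA/A)² = (1·δa/a)² + (1·δb/b)²
  a term: (1×0.0710)² = 0.00504
  b term: (1×0.0560)² = 0.00314
Total = 0.00818. Share from a = 0.00504/0.00818 = 0.616.

61.6%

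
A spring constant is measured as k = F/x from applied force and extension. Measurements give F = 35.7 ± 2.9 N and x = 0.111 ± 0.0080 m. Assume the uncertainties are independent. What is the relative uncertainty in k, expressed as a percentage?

Relative error in a monomial: (δk/k)² = Σ (nᵢ · δxᵢ/xᵢ)².
  (1·δF/F)² = (1×0.0812)² = 0.00660;  (-1·δx/x)² = (-1×0.0721)² = 0.00519
δk/k = √(0.0118) = 0.109

10.9%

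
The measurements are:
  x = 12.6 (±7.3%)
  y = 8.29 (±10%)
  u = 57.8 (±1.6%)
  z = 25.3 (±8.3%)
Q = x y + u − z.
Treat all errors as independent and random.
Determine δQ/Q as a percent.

Let p = x·y = 104. δp/p = √((1·δx/x)² + (1·δy/y)²) = √(0.00533 + 0.0100) = 0.124, so δp = 12.9.
Q = p + u − z: δQ = √(δp² + δu² + δz²) = √(167 + 0.855 + 4.41) = 13.1
Q = 137, so δQ/Q = 13.1/137 = 0.0959.

9.59%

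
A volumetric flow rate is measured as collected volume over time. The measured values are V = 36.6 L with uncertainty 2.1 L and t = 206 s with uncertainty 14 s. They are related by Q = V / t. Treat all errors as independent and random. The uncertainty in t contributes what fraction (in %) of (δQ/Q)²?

58.4%

(δQ/Q)² = (1·δV/V)² + (-1·δt/t)²
  V term: (1×0.0574)² = 0.00329
  t term: (-1×0.0680)² = 0.00462
Total = 0.00791. Share from t = 0.00462/0.00791 = 0.584.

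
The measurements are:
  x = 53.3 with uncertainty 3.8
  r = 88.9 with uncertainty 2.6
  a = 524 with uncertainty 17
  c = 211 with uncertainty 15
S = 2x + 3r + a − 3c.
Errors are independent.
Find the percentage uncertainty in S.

Absolute uncertainties add in quadrature for a linear combination:
  (2·δx)² = 57.8;  (3·δr)² = 60.8;  (δa)² = 289;  (3·δc)² = 2020
δS = √(2430) = 49.3
S = 264, so δS/S = 49.3/264 = 0.187.

18.7%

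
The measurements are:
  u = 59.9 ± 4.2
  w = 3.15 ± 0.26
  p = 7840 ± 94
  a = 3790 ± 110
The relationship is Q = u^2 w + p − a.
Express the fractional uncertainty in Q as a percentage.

12.0%

Let h = u^2·w = 11300. δh/h = √((2·δu/u)² + (1·δw/w)²) = √(0.0197 + 0.00681) = 0.163, so δh = 1840.
Q = h + p − a: δQ = √(δh² + δp² + δa²) = √(3.38e+06 + 8840 + 12100) = 1840
Q = 15400, so δQ/Q = 1840/15400 = 0.120.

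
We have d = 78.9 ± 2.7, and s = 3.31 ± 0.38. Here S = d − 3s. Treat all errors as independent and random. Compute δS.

S is a linear combination, so absolute uncertainties add in quadrature:
  (δd)² = 7.29;  (3·δs)² = 1.30
δS = √(8.59) = 2.93

2.93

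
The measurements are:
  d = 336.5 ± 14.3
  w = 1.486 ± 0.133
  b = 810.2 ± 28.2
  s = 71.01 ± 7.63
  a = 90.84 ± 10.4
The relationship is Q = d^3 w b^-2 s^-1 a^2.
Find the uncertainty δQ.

3060

For a monomial Q ∝ d^3, w, b^-2, s^-1, a^2, fractional errors add in quadrature:
  (3·δd/d)² = (3×0.0425)² = 0.0163;  (1·δw/w)² = (1×0.0895)² = 0.00801;  (-2·δb/b)² = (-2×0.0348)² = 0.00485;  (-1·δs/s)² = (-1×0.107)² = 0.0115;  (2·δa/a)² = (2×0.114)² = 0.0524
δQ/Q = √(0.0931) = 0.305
Q = 10020, so δQ = 0.305 × 10020 = 3060.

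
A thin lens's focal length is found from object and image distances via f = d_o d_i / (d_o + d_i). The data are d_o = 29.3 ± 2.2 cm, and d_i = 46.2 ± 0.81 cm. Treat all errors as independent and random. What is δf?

∂f/∂d_o = (d_i/(d_o+d_i))² = 0.374;  ∂f/∂d_i = (d_o/(d_o+d_i))² = 0.151
δf = √((∂f/∂d_o · δd_o)² + (∂f/∂d_i · δd_i)²) = √(0.679 + 0.0149) = 0.833 cm

0.833 cm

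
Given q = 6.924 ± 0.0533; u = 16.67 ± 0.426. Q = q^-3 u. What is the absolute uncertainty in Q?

Q is a product of powers, so relative uncertainties combine in quadrature:
  (-3·δq/q)² = (-3×0.00770)² = 0.000533;  (1·δu/u)² = (1×0.0256)² = 0.000653
δQ/Q = √(0.00119) = 0.0344
Q = 0.05022, so δQ = 0.0344 × 0.05022 = 0.00173.

0.00173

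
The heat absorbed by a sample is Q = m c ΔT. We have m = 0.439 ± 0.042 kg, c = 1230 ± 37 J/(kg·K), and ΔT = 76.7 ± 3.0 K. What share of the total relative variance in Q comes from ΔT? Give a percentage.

13.2%

(δQ/Q)² = (1·δm/m)² + (1·δc/c)² + (1·δΔT/ΔT)²
  m term: (1×0.0957)² = 0.00915
  c term: (1×0.0301)² = 0.000905
  ΔT term: (1×0.0391)² = 0.00153
Total = 0.0116. Share from ΔT = 0.00153/0.0116 = 0.132.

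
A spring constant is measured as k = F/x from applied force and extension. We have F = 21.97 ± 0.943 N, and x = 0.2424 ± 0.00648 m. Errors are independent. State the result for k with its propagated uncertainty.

90.64 ± 4.58 N/m

Relative error in a monomial: (δk/k)² = Σ (nᵢ · δxᵢ/xᵢ)².
  (1·δF/F)² = (1×0.0429)² = 0.00184;  (-1·δx/x)² = (-1×0.0267)² = 0.000715
δk/k = √(0.00256) = 0.0506
k = 90.64 N/m, so δk = 0.0506 × 90.64 = 4.58 N/m.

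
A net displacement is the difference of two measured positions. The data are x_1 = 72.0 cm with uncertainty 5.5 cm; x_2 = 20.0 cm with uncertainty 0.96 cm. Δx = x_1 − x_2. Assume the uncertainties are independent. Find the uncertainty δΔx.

Δx is a linear combination, so absolute uncertainties add in quadrature:
  (δx_1)² = 30.2;  (δx_2)² = 0.922
δΔx = √(31.2) = 5.58 cm

5.58 cm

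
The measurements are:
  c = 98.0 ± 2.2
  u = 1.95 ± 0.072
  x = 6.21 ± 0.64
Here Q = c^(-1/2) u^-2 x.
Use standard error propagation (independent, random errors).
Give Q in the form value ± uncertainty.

For a monomial Q ∝ c^(-1/2), u^-2, x, fractional errors add in quadrature:
  (−½·δc/c)² = (-0.5×0.0224)² = 0.000126;  (-2·δu/u)² = (-2×0.0369)² = 0.00545;  (1·δx/x)² = (1×0.103)² = 0.0106
δQ/Q = √(0.0162) = 0.127
Q = 0.165, so δQ = 0.127 × 0.165 = 0.0210.

0.165 ± 0.0210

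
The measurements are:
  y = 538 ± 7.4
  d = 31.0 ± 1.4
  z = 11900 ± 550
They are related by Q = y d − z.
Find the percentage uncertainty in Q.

20.1%

Let p = y·d = 16700. δp/p = √((1·δy/y)² + (1·δd/d)²) = √(0.000189 + 0.00204) = 0.0472, so δp = 787.
Q = p − z: δQ = √(δp² + δz²) = √(6.2e+05 + 3.02e+05) = 960
Q = 4780, so δQ/Q = 960/4780 = 0.201.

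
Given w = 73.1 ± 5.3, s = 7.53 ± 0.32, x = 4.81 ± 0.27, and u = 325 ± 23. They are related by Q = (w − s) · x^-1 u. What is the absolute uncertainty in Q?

537

Let h = w − s = 65.6. δh = √(δw² + δs²) = √(28.1 + 0.102) = 5.31, so δh/h = 0.0810.
Q is then a monomial in h, x, u:
δQ/Q = √((δh/h)² + (-1·δx/x)² + (1·δu/u)²) = √(0.00656 + 0.00315 + 0.00501) = 0.121
Q = 4430, so δQ = 0.121 × 4430 = 537.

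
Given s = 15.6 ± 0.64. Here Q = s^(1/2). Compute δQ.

Products/powers → add relative errors in quadrature, weighted by exponent:
  (½·δs/s)² = (0.5×0.0410)² = 0.000421
δQ/Q = √(0.000421) = 0.0205
Q = 3.95, so δQ = 0.0205 × 3.95 = 0.0810.

0.0810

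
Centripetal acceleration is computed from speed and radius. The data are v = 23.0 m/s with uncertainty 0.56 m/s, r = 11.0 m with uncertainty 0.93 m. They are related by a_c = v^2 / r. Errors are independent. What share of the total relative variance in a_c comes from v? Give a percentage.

(δa_c/a_c)² = (2·δv/v)² + (-1·δr/r)²
  v term: (2×0.0243)² = 0.00237
  r term: (-1×0.0845)² = 0.00715
Total = 0.00952. Share from v = 0.00237/0.00952 = 0.249.

24.9%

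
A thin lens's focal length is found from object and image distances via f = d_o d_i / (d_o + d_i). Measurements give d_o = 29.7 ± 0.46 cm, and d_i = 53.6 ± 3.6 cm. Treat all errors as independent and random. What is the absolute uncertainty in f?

0.496 cm

∂f/∂d_o = (d_i/(d_o+d_i))² = 0.414;  ∂f/∂d_i = (d_o/(d_o+d_i))² = 0.127
δf = √((∂f/∂d_o · δd_o)² + (∂f/∂d_i · δd_i)²) = √(0.0363 + 0.209) = 0.496 cm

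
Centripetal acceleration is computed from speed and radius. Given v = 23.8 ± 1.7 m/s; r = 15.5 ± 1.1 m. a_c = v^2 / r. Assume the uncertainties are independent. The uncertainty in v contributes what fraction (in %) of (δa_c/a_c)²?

(δa_c/a_c)² = (2·δv/v)² + (-1·δr/r)²
  v term: (2×0.0714)² = 0.0204
  r term: (-1×0.0710)² = 0.00504
Total = 0.0254. Share from v = 0.0204/0.0254 = 0.802.

80.2%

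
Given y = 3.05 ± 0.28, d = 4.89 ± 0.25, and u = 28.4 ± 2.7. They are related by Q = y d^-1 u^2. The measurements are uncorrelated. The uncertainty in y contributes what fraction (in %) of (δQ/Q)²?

(δQ/Q)² = (1·δy/y)² + (-1·δd/d)² + (2·δu/u)²
  y term: (1×0.0918)² = 0.00843
  d term: (-1×0.0511)² = 0.00261
  u term: (2×0.0951)² = 0.0362
Total = 0.0472. Share from y = 0.00843/0.0472 = 0.179.

17.9%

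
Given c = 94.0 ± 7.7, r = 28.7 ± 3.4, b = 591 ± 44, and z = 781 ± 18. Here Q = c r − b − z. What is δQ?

Let p = c·r = 2700. δp/p = √((1·δc/c)² + (1·δr/r)²) = √(0.00671 + 0.0140) = 0.144, so δp = 389.
Q = p − b − z: δQ = √(δp² + δb² + δz²) = √(1.51e+05 + 1940 + 324) = 391

391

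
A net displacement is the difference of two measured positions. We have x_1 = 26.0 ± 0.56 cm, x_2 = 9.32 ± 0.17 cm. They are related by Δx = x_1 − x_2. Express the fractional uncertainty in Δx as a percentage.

Δx is a linear combination, so absolute uncertainties add in quadrature:
  (δx_1)² = 0.314;  (δx_2)² = 0.0289
δΔx = √(0.343) = 0.585 cm
Δx = 16.7 cm, so δΔx/Δx = 0.585/16.7 = 0.0351.

3.51%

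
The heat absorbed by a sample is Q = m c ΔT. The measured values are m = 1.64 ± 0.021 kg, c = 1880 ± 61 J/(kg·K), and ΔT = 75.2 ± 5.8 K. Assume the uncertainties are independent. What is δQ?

19600 J

Each factor contributes (exponent × relative error)² to (δQ/Q)²:
  (1·δm/m)² = (1×0.0128)² = 0.000164;  (1·δc/c)² = (1×0.0324)² = 0.00105;  (1·δΔT/ΔT)² = (1×0.0771)² = 0.00595
δQ/Q = √(0.00717) = 0.0846
Q = 2.32e+05 J, so δQ = 0.0846 × 2.32e+05 = 19600 J.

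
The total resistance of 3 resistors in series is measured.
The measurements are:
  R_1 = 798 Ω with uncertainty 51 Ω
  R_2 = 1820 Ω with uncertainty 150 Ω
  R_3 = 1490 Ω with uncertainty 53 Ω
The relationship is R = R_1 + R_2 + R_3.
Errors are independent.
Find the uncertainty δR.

R is a linear combination, so absolute uncertainties add in quadrature:
  (δR_1)² = 2600;  (δR_2)² = 22500;  (δR_3)² = 2810
δR = √(27900) = 167 Ω

167 Ω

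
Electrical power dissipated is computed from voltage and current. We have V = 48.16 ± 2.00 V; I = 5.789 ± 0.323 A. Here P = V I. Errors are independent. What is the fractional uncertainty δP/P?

P is a product of powers, so relative uncertainties combine in quadrature:
  (1·δV/V)² = (1×0.0415)² = 0.00172;  (1·δI/I)² = (1×0.0558)² = 0.00311
δP/P = √(0.00484) = 0.0696

0.0696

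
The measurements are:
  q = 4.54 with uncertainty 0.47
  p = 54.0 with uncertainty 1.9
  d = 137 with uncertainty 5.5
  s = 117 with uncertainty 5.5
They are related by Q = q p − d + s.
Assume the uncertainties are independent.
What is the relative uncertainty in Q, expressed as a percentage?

12.4%

Let w = q·p = 245. δw/w = √((1·δq/q)² + (1·δp/p)²) = √(0.0107 + 0.00124) = 0.109, so δw = 26.8.
Q = w − d + s: δQ = √(δw² + δd² + δs²) = √(719 + 30.2 + 30.2) = 27.9
Q = 225, so δQ/Q = 27.9/225 = 0.124.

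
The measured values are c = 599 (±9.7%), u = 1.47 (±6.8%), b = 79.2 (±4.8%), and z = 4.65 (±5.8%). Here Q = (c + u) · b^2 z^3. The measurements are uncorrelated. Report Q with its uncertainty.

Let w = c + u = 600. δw = √(δc² + δu²) = √(3380 + 0.00999) = 58.1, so δw/w = 0.0968.
Q is then a monomial in w, b, z:
δQ/Q = √((δw/w)² + (2·δb/b)² + (3·δz/z)²) = √(0.00936 + 0.00922 + 0.0303) = 0.221
Q = 3.79e+08, so δQ = 0.221 × 3.79e+08 = 8.37e+07.

(3.79 ± 0.837) × 10^8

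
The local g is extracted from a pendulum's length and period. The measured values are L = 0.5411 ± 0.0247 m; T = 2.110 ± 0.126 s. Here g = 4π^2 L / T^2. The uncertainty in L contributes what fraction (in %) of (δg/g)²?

(δg/g)² = (1·δL/L)² + (-2·δT/T)²
  L term: (1×0.0456)² = 0.00208
  T term: (-2×0.0597)² = 0.0143
Total = 0.0163. Share from L = 0.00208/0.0163 = 0.127.

12.7%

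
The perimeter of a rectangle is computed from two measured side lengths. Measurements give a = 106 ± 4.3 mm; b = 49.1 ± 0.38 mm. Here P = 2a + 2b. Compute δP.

P is a linear combination, so absolute uncertainties add in quadrature:
  (2·δa)² = 74.0;  (2·δb)² = 0.578
δP = √(74.5) = 8.63 mm

8.63 mm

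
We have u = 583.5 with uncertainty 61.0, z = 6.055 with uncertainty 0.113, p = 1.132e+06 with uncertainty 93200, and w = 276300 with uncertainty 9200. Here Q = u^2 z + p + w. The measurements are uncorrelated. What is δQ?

Let h = u^2·z = 2.062e+06. δh/h = √((2·δu/u)² + (1·δz/z)²) = √(0.0437 + 0.000348) = 0.210, so δh = 4.33e+05.
Q = h + p + w: δQ = √(δh² + δp² + δw²) = √(1.87e+11 + 8.69e+09 + 8.46e+07) = 4.43e+05

4.43e+05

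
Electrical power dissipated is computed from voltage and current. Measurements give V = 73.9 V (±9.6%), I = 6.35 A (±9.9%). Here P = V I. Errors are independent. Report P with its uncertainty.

469 ± 64.7 W

Products/powers → add relative errors in quadrature, weighted by exponent:
  (1·δV/V)² = (1×0.0960)² = 0.00922;  (1·δI/I)² = (1×0.0990)² = 0.00980
δP/P = √(0.0190) = 0.138
P = 469 W, so δP = 0.138 × 469 = 64.7 W.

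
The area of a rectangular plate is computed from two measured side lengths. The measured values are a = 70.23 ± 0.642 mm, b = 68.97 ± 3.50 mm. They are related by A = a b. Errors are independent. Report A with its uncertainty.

4844 ± 250 mm^2

Relative error in a monomial: (δA/A)² = Σ (nᵢ · δxᵢ/xᵢ)².
  (1·δa/a)² = (1×0.00914)² = 8.36e-05;  (1·δb/b)² = (1×0.0507)² = 0.00258
δA/A = √(0.00266) = 0.0516
A = 4844 mm^2, so δA = 0.0516 × 4844 = 250 mm^2.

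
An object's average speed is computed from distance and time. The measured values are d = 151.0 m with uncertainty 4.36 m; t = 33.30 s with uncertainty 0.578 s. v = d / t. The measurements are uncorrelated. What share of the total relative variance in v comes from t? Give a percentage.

26.5%

(δv/v)² = (1·δd/d)² + (-1·δt/t)²
  d term: (1×0.0289)² = 0.000834
  t term: (-1×0.0174)² = 0.000301
Total = 0.00113. Share from t = 0.000301/0.00113 = 0.265.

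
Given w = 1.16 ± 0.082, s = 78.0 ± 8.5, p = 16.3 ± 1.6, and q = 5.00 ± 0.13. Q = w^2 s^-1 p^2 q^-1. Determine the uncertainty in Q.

Products/powers → add relative errors in quadrature, weighted by exponent:
  (2·δw/w)² = (2×0.0707)² = 0.0200;  (-1·δs/s)² = (-1×0.109)² = 0.0119;  (2·δp/p)² = (2×0.0982)² = 0.0385;  (-1·δq/q)² = (-1×0.0260)² = 0.000676
δQ/Q = √(0.0711) = 0.267
Q = 0.917, so δQ = 0.267 × 0.917 = 0.244.

0.244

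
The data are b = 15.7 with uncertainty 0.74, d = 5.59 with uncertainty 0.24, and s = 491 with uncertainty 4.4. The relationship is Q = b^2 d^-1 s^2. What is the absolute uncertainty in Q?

Since Q is a product/quotient, work with relative uncertainties:
  (2·δb/b)² = (2×0.0471)² = 0.00889;  (-1·δd/d)² = (-1×0.0429)² = 0.00184;  (2·δs/s)² = (2×0.00896)² = 0.000321
δQ/Q = √(0.0111) = 0.105
Q = 1.06e+07, so δQ = 0.105 × 1.06e+07 = 1.12e+06.

1.12e+06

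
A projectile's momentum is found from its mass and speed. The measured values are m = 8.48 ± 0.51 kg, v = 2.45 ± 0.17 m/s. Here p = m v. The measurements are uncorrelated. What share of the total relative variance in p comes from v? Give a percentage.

(δp/p)² = (1·δm/m)² + (1·δv/v)²
  m term: (1×0.0601)² = 0.00362
  v term: (1×0.0694)² = 0.00481
Total = 0.00843. Share from v = 0.00481/0.00843 = 0.571.

57.1%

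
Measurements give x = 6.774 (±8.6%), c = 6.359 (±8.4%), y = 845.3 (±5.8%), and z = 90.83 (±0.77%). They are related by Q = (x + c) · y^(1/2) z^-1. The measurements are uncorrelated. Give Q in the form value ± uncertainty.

Let u = x + c = 13.13. δu = √(δx² + δc²) = √(0.339 + 0.285) = 0.790, so δu/u = 0.0602.
Q is then a monomial in u, y, z:
δQ/Q = √((δu/u)² + (½·δy/y)² + (-1·δz/z)²) = √(0.00362 + 0.000841 + 5.93e-05) = 0.0672
Q = 4.204, so δQ = 0.0672 × 4.204 = 0.283.

4.204 ± 0.283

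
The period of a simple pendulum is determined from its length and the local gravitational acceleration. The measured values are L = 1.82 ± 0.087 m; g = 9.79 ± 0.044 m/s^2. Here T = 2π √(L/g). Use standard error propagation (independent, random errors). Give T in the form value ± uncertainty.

2.71 ± 0.0650 s

Since T is a product/quotient, work with relative uncertainties:
  (½·δL/L)² = (0.5×0.0478)² = 0.000571;  (−½·δg/g)² = (-0.5×0.00449)² = 5.05e-06
δT/T = √(0.000576) = 0.0240
T = 2.71 s, so δT = 0.0240 × 2.71 = 0.0650 s.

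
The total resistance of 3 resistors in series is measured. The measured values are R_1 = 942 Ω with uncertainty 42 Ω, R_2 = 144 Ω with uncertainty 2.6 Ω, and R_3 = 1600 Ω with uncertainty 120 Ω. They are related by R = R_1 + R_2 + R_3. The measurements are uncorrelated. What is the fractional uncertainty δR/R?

Absolute uncertainties add in quadrature for a linear combination:
  (δR_1)² = 1760;  (δR_2)² = 6.76;  (δR_3)² = 14400
δR = √(16200) = 127 Ω
R = 2690 Ω, so δR/R = 127/2690 = 0.0473.

0.0473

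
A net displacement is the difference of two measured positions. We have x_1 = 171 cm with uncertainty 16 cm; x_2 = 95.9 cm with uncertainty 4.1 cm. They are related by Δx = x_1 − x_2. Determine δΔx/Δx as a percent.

Absolute uncertainties add in quadrature for a linear combination:
  (δx_1)² = 256;  (δx_2)² = 16.8
δΔx = √(273) = 16.5 cm
Δx = 75.1 cm, so δΔx/Δx = 16.5/75.1 = 0.220.

22.0%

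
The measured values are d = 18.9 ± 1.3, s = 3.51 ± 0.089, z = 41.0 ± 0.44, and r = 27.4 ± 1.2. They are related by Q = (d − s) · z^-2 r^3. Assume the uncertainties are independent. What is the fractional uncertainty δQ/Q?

Let u = d − s = 15.4. δu = √(δd² + δs²) = √(1.69 + 0.00792) = 1.30, so δu/u = 0.0847.
Q is then a monomial in u, z, r:
δQ/Q = √((δu/u)² + (-2·δz/z)² + (3·δr/r)²) = √(0.00717 + 0.000461 + 0.0173) = 0.158

0.158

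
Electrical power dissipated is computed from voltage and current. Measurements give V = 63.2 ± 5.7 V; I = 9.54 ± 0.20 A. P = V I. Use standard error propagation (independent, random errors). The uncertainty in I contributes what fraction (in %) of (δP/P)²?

5.13%

(δP/P)² = (1·δV/V)² + (1·δI/I)²
  V term: (1×0.0902)² = 0.00813
  I term: (1×0.0210)² = 0.000440
Total = 0.00857. Share from I = 0.000440/0.00857 = 0.0513.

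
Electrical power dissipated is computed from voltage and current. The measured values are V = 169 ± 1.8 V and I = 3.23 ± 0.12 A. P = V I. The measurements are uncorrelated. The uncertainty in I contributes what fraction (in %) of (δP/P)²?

92.4%

(δP/P)² = (1·δV/V)² + (1·δI/I)²
  V term: (1×0.0107)² = 0.000113
  I term: (1×0.0372)² = 0.00138
Total = 0.00149. Share from I = 0.00138/0.00149 = 0.924.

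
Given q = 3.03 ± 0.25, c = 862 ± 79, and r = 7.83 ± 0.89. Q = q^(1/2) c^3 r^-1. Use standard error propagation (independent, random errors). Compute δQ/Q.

0.300

Products/powers → add relative errors in quadrature, weighted by exponent:
  (½·δq/q)² = (0.5×0.0825)² = 0.00170;  (3·δc/c)² = (3×0.0916)² = 0.0756;  (-1·δr/r)² = (-1×0.114)² = 0.0129
δQ/Q = √(0.0902) = 0.300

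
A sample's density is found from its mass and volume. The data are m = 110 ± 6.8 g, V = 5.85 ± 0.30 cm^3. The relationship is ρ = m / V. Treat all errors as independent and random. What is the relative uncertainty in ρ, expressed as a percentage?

Each factor contributes (exponent × relative error)² to (δρ/ρ)²:
  (1·δm/m)² = (1×0.0618)² = 0.00382;  (-1·δV/V)² = (-1×0.0513)² = 0.00263
δρ/ρ = √(0.00645) = 0.0803

8.03%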